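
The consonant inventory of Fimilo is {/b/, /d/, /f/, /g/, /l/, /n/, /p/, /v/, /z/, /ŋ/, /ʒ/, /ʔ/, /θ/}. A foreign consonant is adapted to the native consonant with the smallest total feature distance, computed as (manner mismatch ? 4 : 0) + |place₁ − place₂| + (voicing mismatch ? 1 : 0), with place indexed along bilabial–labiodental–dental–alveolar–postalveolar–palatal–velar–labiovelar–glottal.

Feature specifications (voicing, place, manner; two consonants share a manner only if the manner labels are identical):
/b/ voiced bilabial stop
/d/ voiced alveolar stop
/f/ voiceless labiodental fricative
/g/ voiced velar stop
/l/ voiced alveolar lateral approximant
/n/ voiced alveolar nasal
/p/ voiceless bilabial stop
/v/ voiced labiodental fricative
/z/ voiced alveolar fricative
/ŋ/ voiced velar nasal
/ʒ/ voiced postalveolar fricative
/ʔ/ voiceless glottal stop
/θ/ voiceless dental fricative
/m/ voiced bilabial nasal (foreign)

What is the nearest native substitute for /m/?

n

/n/ is closest: same manner (nasal), place distance 3 (bilabial→alveolar), same voicing; total 3. Next closest is /b/ at distance 4.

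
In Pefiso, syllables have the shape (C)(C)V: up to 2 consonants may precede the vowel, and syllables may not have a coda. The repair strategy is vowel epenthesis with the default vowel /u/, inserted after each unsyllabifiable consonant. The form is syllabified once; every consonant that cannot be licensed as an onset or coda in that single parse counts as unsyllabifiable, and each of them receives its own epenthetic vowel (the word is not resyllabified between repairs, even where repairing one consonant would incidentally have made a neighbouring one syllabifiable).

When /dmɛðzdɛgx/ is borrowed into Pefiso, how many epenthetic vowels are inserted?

3

The unsyllabifiable consonants are /ð/, /g/, /x/; each receives one epenthetic vowel.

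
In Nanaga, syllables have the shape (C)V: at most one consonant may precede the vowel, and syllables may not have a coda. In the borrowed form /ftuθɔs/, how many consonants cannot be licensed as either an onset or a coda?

2

Under (C)V, the unsyllabifiable consonants are /f/, /s/ (no codas are permitted; onsets are limited to one consonant).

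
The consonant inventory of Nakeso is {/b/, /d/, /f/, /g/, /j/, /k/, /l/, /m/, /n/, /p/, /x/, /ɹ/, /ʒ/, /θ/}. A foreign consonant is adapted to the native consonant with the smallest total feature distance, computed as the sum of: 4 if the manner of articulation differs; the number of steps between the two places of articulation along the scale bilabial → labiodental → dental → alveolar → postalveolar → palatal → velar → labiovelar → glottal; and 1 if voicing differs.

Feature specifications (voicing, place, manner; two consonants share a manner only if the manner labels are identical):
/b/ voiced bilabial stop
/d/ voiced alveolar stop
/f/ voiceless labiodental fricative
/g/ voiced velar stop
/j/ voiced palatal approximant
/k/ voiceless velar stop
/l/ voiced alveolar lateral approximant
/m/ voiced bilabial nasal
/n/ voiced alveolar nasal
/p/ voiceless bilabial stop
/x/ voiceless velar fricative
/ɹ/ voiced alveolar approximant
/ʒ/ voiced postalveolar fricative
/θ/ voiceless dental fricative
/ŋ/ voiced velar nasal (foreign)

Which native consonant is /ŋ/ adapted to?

/n/ is closest: same manner (nasal), place distance 3 (velar→alveolar), same voicing; total 3. Next closest is /g/ at distance 4.

n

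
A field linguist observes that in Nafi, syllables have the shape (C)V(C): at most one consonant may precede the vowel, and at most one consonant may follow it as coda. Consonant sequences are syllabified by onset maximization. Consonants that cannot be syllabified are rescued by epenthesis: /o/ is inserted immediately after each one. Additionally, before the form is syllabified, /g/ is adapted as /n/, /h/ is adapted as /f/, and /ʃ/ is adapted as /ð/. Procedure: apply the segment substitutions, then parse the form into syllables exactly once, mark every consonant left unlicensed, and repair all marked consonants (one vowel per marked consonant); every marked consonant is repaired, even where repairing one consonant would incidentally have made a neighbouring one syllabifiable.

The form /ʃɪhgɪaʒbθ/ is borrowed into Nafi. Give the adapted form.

ðɪfnɪaʒboθo

Substitution: /ʃ/ → /ð/, /h/ → /f/, /g/ → /n/, giving /ðɪfnɪaʒbθ/.
The consonants /b/, /θ/ cannot be parsed into a legal (C)V(C) syllable (at most one coda consonant is licensed; onsets are limited to one consonant).
Each unlicensed consonant becomes the onset of a new syllable: /b/ → /bo/, /θ/ → /θo/.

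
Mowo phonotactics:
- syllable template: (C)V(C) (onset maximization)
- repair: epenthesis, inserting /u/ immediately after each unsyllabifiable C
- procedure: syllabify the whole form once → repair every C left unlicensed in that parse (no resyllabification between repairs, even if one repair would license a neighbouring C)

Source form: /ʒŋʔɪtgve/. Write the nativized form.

The consonants /ʒ/, /ŋ/, /g/ cannot be parsed into a legal (C)V(C) syllable (at most one coda consonant is licensed; onsets are limited to one consonant).
Inserting the epenthetic vowel yields /ʒ/ → /ʒu/, /ŋ/ → /ŋu/, /g/ → /gu/.

ʒuŋuʔɪtguve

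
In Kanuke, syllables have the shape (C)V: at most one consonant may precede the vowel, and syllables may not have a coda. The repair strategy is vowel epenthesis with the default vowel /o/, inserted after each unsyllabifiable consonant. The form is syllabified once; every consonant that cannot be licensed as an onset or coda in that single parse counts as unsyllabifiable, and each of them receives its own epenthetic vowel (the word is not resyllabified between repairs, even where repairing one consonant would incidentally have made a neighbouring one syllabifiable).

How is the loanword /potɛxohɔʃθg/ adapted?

potɛxohɔʃoθogo

Syllabifying with onset maximization leaves /ʃ/, /θ/, /g/ stranded (no codas are permitted; onsets are limited to one consonant).
Inserting the epenthetic vowel yields /ʃ/ → /ʃo/, /θ/ → /θo/, /g/ → /go/.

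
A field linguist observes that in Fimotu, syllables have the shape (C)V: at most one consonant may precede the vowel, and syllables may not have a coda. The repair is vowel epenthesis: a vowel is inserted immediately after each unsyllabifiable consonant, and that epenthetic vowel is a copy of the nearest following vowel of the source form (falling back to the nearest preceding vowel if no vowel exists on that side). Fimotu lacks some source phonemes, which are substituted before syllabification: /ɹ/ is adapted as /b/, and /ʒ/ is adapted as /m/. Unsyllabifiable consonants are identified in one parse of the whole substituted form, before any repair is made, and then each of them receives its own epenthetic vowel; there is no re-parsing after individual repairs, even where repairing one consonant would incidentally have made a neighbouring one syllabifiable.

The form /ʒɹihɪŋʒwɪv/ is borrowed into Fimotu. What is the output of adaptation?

mibihɪŋɪmɪwɪvɪ

Substitution: /ʒ/ → /m/, /ɹ/ → /b/, giving /mbihɪŋmwɪv/.
The consonants /m/, /ŋ/, /m/, /v/ cannot be parsed into a legal (C)V syllable (no codas are permitted; onsets are limited to one consonant).
Each unlicensed consonant becomes the onset of a new syllable: /m/ → /mi/, /ŋ/ → /ŋɪ/, /m/ → /mɪ/, /v/ → /vɪ/.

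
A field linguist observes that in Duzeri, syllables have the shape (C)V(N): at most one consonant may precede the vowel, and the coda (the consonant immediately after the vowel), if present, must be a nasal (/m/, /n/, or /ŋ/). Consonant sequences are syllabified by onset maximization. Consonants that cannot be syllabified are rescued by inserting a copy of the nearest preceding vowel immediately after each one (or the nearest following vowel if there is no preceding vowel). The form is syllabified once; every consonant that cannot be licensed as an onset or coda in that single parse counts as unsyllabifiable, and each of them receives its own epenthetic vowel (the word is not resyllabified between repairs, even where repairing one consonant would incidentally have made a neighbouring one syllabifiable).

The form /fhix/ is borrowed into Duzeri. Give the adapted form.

The consonants /f/, /x/ cannot be parsed into a legal (C)V(N) syllable (only a nasal (/m/, /n/, or /ŋ/) is licensed in coda position; onsets are limited to one consonant).
Inserting the epenthetic vowel yields /f/ → /fi/, /x/ → /xi/.

fihixi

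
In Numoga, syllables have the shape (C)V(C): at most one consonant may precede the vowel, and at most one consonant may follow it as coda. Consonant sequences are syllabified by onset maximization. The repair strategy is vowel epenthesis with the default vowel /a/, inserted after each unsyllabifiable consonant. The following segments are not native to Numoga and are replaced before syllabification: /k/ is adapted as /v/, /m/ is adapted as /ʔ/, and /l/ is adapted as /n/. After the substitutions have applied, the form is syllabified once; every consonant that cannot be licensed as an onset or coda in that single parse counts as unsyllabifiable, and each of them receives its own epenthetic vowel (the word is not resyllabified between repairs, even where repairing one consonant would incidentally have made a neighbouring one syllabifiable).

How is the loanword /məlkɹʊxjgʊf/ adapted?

Substitution: /m/ → /ʔ/, /l/ → /n/, /k/ → /v/, giving /ʔənvɹʊxjgʊf/.
Syllabifying with onset maximization leaves /v/, /j/ stranded (at most one coda consonant is licensed; onsets are limited to one consonant).
Inserting the epenthetic vowel yields /v/ → /va/, /j/ → /ja/.

ʔənvaɹʊxjagʊf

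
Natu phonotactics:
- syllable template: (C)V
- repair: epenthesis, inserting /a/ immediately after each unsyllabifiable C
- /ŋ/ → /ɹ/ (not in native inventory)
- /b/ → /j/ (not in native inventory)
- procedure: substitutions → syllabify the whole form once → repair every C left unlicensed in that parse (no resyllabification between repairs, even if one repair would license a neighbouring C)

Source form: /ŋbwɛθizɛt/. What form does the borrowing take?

ɹajawɛθizɛta

Substitution: /ŋ/ → /ɹ/, /b/ → /j/, giving /ɹjwɛθizɛt/.
Syllabifying with onset maximization leaves /ɹ/, /j/, /t/ stranded (no codas are permitted; onsets are limited to one consonant).
Inserting the epenthetic vowel yields /ɹ/ → /ɹa/, /j/ → /ja/, /t/ → /ta/.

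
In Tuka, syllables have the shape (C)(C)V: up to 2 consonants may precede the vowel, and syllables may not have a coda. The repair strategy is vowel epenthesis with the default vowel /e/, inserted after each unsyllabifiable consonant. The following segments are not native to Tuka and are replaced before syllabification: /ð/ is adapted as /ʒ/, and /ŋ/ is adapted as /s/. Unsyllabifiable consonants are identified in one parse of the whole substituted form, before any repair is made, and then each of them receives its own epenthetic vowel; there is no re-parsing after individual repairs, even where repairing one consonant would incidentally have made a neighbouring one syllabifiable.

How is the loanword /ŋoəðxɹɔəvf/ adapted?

soəʒexɹɔəvefe

Substitution: /ŋ/ → /s/, /ð/ → /ʒ/, giving /soəʒxɹɔəvf/.
Under (C)(C)V, the unsyllabifiable consonants are /ʒ/, /v/, /f/ (no codas are permitted; onsets may contain at most 2 consonants).
Epenthesis after each stranded consonant: /ʒ/ → /ʒe/, /v/ → /ve/, /f/ → /fe/.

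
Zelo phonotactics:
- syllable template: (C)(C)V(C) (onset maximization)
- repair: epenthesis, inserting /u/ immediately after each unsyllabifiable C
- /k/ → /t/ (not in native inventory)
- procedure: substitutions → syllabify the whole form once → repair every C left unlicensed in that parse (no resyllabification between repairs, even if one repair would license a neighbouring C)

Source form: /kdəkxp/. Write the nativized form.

Substitution: /k/ → /t/, giving /tdətxp/.
Under (C)(C)V(C), the unsyllabifiable consonants are /x/, /p/ (at most one coda consonant is licensed; onsets may contain at most 2 consonants).
Inserting the epenthetic vowel yields /x/ → /xu/, /p/ → /pu/.

tdətxupu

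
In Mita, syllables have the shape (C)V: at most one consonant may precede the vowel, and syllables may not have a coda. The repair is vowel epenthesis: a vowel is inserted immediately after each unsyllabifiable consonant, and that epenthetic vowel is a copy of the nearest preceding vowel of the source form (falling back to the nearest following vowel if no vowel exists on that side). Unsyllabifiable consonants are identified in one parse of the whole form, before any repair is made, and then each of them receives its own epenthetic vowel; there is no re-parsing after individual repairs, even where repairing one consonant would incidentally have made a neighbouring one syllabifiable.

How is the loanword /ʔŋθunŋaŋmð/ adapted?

The consonants /ʔ/, /ŋ/, /n/, /ŋ/, /m/, /ð/ cannot be parsed into a legal (C)V syllable (no codas are permitted; onsets are limited to one consonant).
Inserting the epenthetic vowel yields /ʔ/ → /ʔu/, /ŋ/ → /ŋu/, /n/ → /nu/, /ŋ/ → /ŋa/, /m/ → /ma/, /ð/ → /ða/.

ʔuŋuθunuŋaŋamaða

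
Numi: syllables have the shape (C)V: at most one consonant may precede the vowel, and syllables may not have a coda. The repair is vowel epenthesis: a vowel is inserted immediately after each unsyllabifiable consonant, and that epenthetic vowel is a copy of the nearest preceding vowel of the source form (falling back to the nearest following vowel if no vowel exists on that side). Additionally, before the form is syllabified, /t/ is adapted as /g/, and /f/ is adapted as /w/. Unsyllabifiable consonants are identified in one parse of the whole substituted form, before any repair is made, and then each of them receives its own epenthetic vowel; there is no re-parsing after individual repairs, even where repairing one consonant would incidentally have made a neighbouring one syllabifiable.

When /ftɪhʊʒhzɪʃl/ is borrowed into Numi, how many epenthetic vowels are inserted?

After substitution the input is /wgɪhʊʒhzɪʃl/.
The unsyllabifiable consonants are /w/, /ʒ/, /h/, /ʃ/, /l/; each receives one epenthetic vowel.

5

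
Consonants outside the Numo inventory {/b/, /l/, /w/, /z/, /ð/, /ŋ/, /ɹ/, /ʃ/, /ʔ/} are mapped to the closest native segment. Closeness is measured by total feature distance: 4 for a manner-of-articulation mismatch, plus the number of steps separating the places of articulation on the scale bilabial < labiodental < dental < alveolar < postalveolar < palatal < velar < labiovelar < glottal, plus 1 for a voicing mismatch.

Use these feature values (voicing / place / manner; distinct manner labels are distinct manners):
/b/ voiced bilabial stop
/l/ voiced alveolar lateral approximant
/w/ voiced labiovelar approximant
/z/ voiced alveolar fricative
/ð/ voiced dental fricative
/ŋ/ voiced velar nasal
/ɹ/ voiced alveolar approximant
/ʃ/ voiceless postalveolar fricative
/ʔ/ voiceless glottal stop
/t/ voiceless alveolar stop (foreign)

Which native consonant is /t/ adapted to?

b

/b/ is closest: same manner (stop), place distance 3 (alveolar→bilabial), voicing differs (+1); total 4. Next closest is /l/ at distance 5.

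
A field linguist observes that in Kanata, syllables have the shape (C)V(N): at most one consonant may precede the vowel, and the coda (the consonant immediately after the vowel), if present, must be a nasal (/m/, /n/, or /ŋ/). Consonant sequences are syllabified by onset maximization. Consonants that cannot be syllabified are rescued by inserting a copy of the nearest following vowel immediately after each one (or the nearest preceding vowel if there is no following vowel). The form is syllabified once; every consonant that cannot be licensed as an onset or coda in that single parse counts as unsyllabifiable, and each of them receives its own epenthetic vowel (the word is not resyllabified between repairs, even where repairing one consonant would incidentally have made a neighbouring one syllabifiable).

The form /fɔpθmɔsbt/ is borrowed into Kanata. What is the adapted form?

Under (C)V(N), the unsyllabifiable consonants are /p/, /θ/, /s/, /b/, /t/ (only a nasal (/m/, /n/, or /ŋ/) is licensed in coda position; onsets are limited to one consonant).
Each unlicensed consonant becomes the onset of a new syllable: /p/ → /pɔ/, /θ/ → /θɔ/, /s/ → /sɔ/, /b/ → /bɔ/, /t/ → /tɔ/.

fɔpɔθɔmɔsɔbɔtɔ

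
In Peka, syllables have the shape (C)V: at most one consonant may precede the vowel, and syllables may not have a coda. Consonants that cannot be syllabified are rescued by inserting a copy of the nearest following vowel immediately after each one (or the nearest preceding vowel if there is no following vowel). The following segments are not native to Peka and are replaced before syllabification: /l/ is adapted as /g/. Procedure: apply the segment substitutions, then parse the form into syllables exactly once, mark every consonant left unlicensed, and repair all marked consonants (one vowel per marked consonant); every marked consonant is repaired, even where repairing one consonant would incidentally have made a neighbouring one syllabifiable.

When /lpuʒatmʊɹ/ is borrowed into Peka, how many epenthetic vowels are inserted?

After substitution the input is /gpuʒatmʊɹ/.
The unsyllabifiable consonants are /g/, /t/, /ɹ/; each receives one epenthetic vowel.

3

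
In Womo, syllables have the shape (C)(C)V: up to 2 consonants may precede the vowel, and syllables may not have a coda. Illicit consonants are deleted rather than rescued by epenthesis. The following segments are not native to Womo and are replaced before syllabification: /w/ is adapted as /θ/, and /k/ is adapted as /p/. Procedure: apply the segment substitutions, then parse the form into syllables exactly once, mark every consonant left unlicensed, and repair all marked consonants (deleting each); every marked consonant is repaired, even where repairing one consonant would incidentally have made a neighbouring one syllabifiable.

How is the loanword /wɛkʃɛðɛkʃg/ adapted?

θɛpʃɛðɛ

Substitution: /w/ → /θ/, /k/ → /p/, giving /θɛpʃɛðɛpʃg/.
The consonants /p/, /ʃ/, /g/ cannot be parsed into a legal (C)(C)V syllable (no codas are permitted; onsets may contain at most 2 consonants).
Deleting the stranded consonants removes /p/, /ʃ/, /g/.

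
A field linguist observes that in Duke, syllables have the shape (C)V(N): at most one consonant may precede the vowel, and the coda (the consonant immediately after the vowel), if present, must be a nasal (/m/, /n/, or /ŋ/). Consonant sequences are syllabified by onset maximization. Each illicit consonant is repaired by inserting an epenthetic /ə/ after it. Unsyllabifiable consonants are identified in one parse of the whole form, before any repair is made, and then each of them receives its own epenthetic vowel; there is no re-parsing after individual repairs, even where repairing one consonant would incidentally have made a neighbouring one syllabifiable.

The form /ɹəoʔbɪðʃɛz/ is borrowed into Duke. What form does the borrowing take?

ɹəoʔəbɪðəʃɛzə

The consonants /ʔ/, /ð/, /z/ cannot be parsed into a legal (C)V(N) syllable (only a nasal (/m/, /n/, or /ŋ/) is licensed in coda position; onsets are limited to one consonant).
Epenthesis after each stranded consonant: /ʔ/ → /ʔə/, /ð/ → /ðə/, /z/ → /zə/.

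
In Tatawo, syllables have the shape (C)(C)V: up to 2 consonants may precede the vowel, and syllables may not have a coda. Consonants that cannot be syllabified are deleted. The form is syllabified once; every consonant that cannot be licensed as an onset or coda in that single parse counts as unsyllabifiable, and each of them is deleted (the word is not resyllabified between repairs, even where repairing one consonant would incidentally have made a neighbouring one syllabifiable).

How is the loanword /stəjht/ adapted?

The consonants /j/, /h/, /t/ cannot be parsed into a legal (C)(C)V syllable (no codas are permitted; onsets may contain at most 2 consonants).
Each unlicensed consonant is deleted: /j/, /h/, /t/.

stə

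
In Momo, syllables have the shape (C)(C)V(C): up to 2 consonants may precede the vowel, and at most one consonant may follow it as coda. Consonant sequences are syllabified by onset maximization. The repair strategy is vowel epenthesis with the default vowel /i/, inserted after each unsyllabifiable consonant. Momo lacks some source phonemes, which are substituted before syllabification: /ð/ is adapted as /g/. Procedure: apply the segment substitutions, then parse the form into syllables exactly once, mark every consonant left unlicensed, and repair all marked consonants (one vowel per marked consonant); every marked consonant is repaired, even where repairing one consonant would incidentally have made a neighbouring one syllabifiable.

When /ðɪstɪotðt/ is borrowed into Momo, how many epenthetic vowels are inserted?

After substitution the input is /gɪstɪotgt/.
The unsyllabifiable consonants are /g/, /t/; each receives one epenthetic vowel.

2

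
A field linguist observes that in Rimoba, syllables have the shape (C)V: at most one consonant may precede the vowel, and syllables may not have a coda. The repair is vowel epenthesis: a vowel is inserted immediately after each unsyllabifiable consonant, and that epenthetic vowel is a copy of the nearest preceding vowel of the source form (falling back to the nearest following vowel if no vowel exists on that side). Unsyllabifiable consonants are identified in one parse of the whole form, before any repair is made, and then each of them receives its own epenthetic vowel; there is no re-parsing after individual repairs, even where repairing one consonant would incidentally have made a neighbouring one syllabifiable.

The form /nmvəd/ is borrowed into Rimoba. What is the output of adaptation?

nəməvədə

Under (C)V, the unsyllabifiable consonants are /n/, /m/, /d/ (no codas are permitted; onsets are limited to one consonant).
Epenthesis after each stranded consonant: /n/ → /nə/, /m/ → /mə/, /d/ → /də/.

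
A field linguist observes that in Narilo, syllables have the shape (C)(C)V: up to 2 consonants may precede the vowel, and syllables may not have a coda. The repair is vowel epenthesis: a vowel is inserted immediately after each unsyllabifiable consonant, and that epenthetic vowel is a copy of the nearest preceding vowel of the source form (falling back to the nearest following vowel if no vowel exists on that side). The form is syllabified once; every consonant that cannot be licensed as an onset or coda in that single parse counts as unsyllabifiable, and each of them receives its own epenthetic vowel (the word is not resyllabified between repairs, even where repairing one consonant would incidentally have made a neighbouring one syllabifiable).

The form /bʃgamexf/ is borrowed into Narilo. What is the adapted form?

Syllabifying with onset maximization leaves /b/, /x/, /f/ stranded (no codas are permitted; onsets may contain at most 2 consonants).
Each unlicensed consonant becomes the onset of a new syllable: /b/ → /ba/, /x/ → /xe/, /f/ → /fe/.

baʃgamexefe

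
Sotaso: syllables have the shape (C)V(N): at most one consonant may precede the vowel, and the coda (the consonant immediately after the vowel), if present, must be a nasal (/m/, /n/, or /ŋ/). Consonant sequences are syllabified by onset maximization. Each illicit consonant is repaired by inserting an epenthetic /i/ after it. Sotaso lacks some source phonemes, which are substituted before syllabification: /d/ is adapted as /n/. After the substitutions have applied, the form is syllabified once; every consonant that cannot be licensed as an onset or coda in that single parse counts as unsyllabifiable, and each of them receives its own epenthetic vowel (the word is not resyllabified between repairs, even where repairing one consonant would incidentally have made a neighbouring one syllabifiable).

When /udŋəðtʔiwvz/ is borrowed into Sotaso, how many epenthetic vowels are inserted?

After substitution the input is /unŋəðtʔiwvz/.
The unsyllabifiable consonants are /ð/, /t/, /w/, /v/, /z/; each receives one epenthetic vowel.

5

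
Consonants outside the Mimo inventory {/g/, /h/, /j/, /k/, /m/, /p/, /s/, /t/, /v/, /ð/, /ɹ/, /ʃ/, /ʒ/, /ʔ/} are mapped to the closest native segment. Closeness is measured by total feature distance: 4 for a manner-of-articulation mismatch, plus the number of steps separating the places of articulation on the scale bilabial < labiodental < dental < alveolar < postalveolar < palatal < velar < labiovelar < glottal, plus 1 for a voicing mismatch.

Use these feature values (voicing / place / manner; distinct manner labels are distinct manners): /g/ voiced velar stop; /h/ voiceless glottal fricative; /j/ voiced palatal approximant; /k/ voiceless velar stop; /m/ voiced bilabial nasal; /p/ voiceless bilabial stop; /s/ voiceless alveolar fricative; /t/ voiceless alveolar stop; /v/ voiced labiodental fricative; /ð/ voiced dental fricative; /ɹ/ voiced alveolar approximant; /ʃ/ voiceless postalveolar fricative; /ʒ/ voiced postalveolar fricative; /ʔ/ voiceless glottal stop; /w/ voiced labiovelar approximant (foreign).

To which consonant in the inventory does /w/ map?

/j/ is closest: same manner (approximant), place distance 2 (labiovelar→palatal), same voicing; total 2. Next closest is /ɹ/ at distance 4.

j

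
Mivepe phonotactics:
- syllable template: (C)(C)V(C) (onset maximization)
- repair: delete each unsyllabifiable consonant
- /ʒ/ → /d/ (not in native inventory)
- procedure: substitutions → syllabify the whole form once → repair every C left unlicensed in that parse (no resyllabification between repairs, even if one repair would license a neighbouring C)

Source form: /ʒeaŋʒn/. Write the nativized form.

Substitution: /ʒ/ → /d/, giving /deaŋdn/.
The consonants /d/, /n/ cannot be parsed into a legal (C)(C)V(C) syllable (at most one coda consonant is licensed; onsets may contain at most 2 consonants).
Deleting the stranded consonants removes /d/, /n/.

deaŋ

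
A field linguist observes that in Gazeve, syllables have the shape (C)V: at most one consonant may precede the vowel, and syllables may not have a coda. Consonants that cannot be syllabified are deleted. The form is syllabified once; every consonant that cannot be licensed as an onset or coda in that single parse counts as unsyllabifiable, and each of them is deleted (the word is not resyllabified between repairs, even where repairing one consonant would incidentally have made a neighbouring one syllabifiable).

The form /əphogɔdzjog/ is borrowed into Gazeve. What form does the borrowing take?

Under (C)V, the unsyllabifiable consonants are /p/, /d/, /z/, /g/ (no codas are permitted; onsets are limited to one consonant).
Each unlicensed consonant is deleted: /p/, /d/, /z/, /g/.

əhogɔjo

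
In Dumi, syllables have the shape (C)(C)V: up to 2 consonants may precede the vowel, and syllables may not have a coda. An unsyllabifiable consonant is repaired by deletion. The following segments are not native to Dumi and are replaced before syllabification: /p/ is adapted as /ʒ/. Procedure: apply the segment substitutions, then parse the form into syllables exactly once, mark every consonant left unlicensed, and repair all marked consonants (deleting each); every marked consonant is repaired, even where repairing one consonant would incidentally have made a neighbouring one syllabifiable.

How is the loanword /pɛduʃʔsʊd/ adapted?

Substitution: /p/ → /ʒ/, giving /ʒɛduʃʔsʊd/.
The consonants /ʃ/, /d/ cannot be parsed into a legal (C)(C)V syllable (no codas are permitted; onsets may contain at most 2 consonants).
Deletion applies to /ʃ/, /d/.

ʒɛduʔsʊ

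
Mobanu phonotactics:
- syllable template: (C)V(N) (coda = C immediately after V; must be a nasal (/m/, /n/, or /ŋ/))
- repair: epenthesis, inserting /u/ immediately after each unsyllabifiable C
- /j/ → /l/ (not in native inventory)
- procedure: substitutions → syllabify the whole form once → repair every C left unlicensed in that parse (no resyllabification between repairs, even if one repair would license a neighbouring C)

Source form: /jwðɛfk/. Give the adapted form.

Substitution: /j/ → /l/, giving /lwðɛfk/.
Under (C)V(N), the unsyllabifiable consonants are /l/, /w/, /f/, /k/ (only a nasal (/m/, /n/, or /ŋ/) is licensed in coda position; onsets are limited to one consonant).
Inserting the epenthetic vowel yields /l/ → /lu/, /w/ → /wu/, /f/ → /fu/, /k/ → /ku/.

luwuðɛfuku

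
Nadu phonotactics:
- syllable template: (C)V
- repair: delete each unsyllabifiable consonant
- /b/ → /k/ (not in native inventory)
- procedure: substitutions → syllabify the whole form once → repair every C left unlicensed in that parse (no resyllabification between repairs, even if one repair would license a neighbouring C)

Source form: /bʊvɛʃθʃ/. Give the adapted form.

kʊvɛ

Substitution: /b/ → /k/, giving /kʊvɛʃθʃ/.
Under (C)V, the unsyllabifiable consonants are /ʃ/, /θ/, /ʃ/ (no codas are permitted; onsets are limited to one consonant).
Each unlicensed consonant is deleted: /ʃ/, /θ/, /ʃ/.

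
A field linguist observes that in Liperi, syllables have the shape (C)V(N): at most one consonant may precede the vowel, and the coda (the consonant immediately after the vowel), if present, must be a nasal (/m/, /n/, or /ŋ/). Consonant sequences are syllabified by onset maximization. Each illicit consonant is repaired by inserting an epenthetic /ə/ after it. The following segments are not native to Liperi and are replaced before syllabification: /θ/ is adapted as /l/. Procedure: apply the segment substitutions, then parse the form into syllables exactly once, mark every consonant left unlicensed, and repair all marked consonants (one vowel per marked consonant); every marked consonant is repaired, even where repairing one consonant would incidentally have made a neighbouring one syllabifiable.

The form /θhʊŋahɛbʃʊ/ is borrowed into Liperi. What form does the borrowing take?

ləhʊŋahɛbəʃʊ

Substitution: /θ/ → /l/, giving /lhʊŋahɛbʃʊ/.
Under (C)V(N), the unsyllabifiable consonants are /l/, /b/ (only a nasal (/m/, /n/, or /ŋ/) is licensed in coda position; onsets are limited to one consonant).
Each unlicensed consonant becomes the onset of a new syllable: /l/ → /lə/, /b/ → /bə/.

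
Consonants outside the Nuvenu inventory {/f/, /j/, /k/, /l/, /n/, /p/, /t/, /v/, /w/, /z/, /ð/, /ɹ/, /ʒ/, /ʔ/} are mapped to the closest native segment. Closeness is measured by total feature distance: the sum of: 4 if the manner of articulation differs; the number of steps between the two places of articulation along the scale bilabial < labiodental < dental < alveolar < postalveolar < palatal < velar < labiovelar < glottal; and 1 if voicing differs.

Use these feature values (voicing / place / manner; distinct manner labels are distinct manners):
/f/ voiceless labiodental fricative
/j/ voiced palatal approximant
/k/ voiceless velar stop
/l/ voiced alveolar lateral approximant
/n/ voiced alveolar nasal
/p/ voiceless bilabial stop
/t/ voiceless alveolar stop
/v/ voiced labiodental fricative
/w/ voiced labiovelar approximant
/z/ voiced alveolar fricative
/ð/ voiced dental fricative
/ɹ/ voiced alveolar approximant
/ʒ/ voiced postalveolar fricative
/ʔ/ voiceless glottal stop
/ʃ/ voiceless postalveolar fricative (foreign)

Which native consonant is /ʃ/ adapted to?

ʒ

/ʒ/ is closest: same manner (fricative), place distance 0 (postalveolar→postalveolar), voicing differs (+1); total 1. Next closest is /z/ at distance 2.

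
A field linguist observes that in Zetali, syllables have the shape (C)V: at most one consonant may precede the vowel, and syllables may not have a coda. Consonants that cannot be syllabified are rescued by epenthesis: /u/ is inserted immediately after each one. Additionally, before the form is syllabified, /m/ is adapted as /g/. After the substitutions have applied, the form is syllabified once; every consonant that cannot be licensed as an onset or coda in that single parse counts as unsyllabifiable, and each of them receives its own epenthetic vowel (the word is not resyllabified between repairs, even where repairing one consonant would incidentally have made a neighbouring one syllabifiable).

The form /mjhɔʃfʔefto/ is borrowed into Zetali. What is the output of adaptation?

Substitution: /m/ → /g/, giving /gjhɔʃfʔefto/.
Syllabifying with onset maximization leaves /g/, /j/, /ʃ/, /f/, /f/ stranded (no codas are permitted; onsets are limited to one consonant).
Inserting the epenthetic vowel yields /g/ → /gu/, /j/ → /ju/, /ʃ/ → /ʃu/, /f/ → /fu/, /f/ → /fu/.

gujuhɔʃufuʔefuto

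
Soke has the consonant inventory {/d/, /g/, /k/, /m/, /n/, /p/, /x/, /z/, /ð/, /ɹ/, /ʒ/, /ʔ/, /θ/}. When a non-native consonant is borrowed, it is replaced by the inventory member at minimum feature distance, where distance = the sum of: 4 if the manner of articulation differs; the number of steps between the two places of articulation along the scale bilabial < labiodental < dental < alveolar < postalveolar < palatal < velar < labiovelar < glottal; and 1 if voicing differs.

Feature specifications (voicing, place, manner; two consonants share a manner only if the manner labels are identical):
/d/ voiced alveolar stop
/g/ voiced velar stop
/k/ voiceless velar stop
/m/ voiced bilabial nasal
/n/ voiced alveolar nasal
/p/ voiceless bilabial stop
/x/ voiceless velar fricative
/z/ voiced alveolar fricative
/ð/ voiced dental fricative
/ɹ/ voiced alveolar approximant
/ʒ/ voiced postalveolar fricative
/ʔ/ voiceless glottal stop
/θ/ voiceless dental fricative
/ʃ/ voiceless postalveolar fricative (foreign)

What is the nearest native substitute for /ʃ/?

/ʒ/ is closest: same manner (fricative), place distance 0 (postalveolar→postalveolar), voicing differs (+1); total 1. Next closest is /x/ at distance 2.

ʒ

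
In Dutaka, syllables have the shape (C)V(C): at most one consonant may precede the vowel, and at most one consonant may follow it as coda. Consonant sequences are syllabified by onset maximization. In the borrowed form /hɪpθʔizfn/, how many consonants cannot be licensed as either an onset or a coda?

The consonants /θ/, /f/, /n/ cannot be parsed into a legal (C)V(C) syllable (at most one coda consonant is licensed; onsets are limited to one consonant).

3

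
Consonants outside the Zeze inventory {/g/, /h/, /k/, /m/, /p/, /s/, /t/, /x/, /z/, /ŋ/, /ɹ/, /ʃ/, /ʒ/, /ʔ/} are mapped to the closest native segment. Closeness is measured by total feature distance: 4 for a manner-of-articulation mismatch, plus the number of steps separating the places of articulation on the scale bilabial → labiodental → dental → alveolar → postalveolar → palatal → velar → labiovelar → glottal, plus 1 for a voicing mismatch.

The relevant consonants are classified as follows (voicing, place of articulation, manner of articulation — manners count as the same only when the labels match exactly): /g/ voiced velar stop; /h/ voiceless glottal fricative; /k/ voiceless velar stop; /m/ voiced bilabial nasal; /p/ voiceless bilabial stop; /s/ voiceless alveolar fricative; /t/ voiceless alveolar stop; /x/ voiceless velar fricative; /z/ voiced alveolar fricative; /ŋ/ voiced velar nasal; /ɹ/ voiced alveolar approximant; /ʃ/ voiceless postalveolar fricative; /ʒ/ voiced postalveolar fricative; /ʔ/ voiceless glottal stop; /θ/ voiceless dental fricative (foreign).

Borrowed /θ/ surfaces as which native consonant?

/s/ is closest: same manner (fricative), place distance 1 (dental→alveolar), same voicing; total 1. Next closest is /z/ at distance 2.

s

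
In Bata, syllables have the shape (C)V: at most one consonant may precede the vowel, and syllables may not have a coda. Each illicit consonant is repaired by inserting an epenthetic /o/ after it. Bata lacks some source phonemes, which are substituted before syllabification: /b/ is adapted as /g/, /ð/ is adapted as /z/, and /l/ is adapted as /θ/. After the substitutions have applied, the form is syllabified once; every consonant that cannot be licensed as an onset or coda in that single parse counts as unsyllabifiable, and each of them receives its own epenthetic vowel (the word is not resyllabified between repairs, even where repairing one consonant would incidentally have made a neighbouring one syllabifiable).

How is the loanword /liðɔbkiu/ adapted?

Substitution: /l/ → /θ/, /ð/ → /z/, /b/ → /g/, giving /θizɔgkiu/.
Syllabifying with onset maximization leaves /g/ stranded (no codas are permitted; onsets are limited to one consonant).
Inserting the epenthetic vowel yields /g/ → /go/.

θizɔgokiu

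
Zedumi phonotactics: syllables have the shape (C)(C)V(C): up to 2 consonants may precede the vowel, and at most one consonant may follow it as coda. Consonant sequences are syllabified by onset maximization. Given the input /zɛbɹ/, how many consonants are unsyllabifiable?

1

Under (C)(C)V(C), the unsyllabifiable consonants are /ɹ/ (at most one coda consonant is licensed; onsets may contain at most 2 consonants).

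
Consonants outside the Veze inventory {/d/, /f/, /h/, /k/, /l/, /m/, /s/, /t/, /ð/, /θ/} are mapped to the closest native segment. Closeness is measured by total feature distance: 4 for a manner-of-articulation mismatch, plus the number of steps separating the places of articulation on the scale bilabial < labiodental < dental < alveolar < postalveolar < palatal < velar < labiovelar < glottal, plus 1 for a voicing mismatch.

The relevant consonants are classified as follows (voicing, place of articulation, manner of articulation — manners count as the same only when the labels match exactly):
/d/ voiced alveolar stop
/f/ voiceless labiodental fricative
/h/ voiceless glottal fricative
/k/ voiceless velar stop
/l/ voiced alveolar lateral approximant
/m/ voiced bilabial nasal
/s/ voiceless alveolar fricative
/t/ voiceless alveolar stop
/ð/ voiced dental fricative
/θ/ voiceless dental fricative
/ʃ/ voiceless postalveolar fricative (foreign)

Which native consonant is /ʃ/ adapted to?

s

/s/ is closest: same manner (fricative), place distance 1 (postalveolar→alveolar), same voicing; total 1. Next closest is /θ/ at distance 2.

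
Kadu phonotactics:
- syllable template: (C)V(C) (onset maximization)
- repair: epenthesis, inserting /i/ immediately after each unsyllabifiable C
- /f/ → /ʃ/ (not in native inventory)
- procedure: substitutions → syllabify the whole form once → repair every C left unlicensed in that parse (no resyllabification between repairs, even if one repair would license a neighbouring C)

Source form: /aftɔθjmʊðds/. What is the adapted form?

aʃtɔθjimʊðdisi

Substitution: /f/ → /ʃ/, giving /aʃtɔθjmʊðds/.
Syllabifying with onset maximization leaves /j/, /d/, /s/ stranded (at most one coda consonant is licensed; onsets are limited to one consonant).
Each unlicensed consonant becomes the onset of a new syllable: /j/ → /ji/, /d/ → /di/, /s/ → /si/.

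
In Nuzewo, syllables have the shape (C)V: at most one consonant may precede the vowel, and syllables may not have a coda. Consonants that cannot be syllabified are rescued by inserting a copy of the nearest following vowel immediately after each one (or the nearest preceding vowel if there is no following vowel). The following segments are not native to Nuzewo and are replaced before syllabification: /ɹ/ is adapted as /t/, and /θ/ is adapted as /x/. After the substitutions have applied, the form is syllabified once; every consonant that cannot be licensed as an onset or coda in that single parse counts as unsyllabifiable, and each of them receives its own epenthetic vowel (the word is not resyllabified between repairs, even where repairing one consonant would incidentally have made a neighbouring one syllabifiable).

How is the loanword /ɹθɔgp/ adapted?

tɔxɔgɔpɔ

Substitution: /ɹ/ → /t/, /θ/ → /x/, giving /txɔgp/.
Under (C)V, the unsyllabifiable consonants are /t/, /g/, /p/ (no codas are permitted; onsets are limited to one consonant).
Epenthesis after each stranded consonant: /t/ → /tɔ/, /g/ → /gɔ/, /p/ → /pɔ/.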